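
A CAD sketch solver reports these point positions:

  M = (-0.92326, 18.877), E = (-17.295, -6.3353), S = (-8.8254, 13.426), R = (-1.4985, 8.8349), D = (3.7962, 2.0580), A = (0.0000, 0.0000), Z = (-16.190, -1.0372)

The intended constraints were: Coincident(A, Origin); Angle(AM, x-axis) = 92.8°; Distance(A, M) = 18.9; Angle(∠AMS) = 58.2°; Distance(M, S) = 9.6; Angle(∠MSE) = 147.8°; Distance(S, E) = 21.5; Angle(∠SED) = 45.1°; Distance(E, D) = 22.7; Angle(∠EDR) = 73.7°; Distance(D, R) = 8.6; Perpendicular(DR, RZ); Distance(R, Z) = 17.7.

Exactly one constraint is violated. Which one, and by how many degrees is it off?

Perpendicular(DR, RZ) — off by 4.10°.

A = (0.00, 0.00) ✓; AM at 92.80° ✓; |AM| = 18.90 ✓; ∠AMS = 58.20° ✓; |MS| = 9.600 ✓; ∠MSE = 147.8° ✓; |SE| = 21.50 ✓; ∠SED = 45.10° ✓; |ED| = 22.70 ✓; ∠EDR = 73.70° ✓; |DR| = 8.600 ✓; ∠(DR, RZ) = 85.90° ✗; |RZ| = 17.70 ✓.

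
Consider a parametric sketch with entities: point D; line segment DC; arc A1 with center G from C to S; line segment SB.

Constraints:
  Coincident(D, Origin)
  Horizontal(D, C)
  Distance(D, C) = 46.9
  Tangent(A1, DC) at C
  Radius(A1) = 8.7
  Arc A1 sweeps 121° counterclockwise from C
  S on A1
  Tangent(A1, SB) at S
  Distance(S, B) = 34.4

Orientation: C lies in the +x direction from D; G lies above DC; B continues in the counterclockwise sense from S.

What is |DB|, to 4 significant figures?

56.24

D is at the origin; D and C share the same y with |DC| = 46.9 and C on the +x side, so C = (46.90, 0.000). Since A1 is tangent to DC there, GC ⟂ DC, so G = C + (0, 8.7) = (46.90, 8.700). On A1, C sits at bearing -90° from G; a 121° counterclockwise sweep puts S at bearing 31°, so S = G + 8.7·(cos 31°, sin 31°) = (54.36, 13.18). A1 meets SB tangentially, so GS is at right angles to SB, so SB runs along (−sin 31°, cos 31°); with |SB| = 34.4, B = (36.64, 42.67). Then |DB| = |B − D| = 56.24.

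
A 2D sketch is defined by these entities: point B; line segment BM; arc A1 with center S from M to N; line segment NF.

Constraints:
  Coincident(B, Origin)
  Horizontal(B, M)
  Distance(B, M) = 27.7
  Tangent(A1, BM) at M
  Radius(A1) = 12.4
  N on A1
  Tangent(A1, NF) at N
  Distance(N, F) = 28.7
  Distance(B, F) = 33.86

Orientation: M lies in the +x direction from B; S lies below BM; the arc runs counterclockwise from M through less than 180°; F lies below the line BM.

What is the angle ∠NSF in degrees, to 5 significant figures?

66.633°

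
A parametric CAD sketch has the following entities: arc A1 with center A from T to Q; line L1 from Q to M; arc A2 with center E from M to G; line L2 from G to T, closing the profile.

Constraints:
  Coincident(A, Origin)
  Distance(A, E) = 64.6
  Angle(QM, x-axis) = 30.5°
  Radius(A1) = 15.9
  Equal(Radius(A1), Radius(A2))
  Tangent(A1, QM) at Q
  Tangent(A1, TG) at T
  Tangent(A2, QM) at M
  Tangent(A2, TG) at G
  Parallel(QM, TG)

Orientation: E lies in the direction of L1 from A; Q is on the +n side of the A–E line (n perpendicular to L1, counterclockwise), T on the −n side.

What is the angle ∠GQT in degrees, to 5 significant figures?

63.791°

The slot axis is L1's direction at 30.5°, so u = (cos 30.5°, sin 30.5°) = (0.86163, 0.50754) and n = (−sin 30.5°, cos 30.5°) = (-0.50754, 0.86163). A is at the origin and E lies 64.6 along u from A, so E = 64.6·u = (55.661, 32.787). Tangency of A1 to both parallel lines with radius 15.9 puts Q and T at A ± 15.9·n: Q = (-8.0699, 13.700), T = (8.0699, -13.700). Equal radii place M and G the same way about E: M = E + 15.9·n = (47.591, 46.487), G = E − 15.9·n = (63.731, 19.087). Then cos ∠GQT = QG·QT / (|QG||QT|), giving 63.791°.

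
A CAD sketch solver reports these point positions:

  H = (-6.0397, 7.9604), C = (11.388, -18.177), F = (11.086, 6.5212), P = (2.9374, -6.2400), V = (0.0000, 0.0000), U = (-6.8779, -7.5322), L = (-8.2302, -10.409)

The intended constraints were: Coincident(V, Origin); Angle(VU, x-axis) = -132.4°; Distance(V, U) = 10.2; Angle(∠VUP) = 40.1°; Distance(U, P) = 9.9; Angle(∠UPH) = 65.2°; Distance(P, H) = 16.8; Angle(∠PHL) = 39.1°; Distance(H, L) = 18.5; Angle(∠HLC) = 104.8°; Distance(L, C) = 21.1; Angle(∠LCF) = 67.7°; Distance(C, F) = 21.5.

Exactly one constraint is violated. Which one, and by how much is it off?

Distance(C, F) = 21.5 — off by 3.20.

V = (0.00, 0.00) ✓; VU at -132.4° ✓; |VU| = 10.20 ✓; ∠VUP = 40.10° ✓; |UP| = 9.900 ✓; ∠UPH = 65.20° ✓; |PH| = 16.80 ✓; ∠PHL = 39.10° ✓; |HL| = 18.50 ✓; ∠HLC = 104.8° ✓; |LC| = 21.10 ✓; ∠LCF = 67.70° ✓; |CF| = 24.70 ✗.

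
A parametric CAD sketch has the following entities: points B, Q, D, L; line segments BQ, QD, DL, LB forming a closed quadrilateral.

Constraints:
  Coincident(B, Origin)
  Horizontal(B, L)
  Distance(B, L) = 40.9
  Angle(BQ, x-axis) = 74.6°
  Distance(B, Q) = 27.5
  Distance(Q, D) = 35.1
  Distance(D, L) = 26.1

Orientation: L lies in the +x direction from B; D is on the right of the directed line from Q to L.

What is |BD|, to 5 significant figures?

17.593

Checks: |BL| = 40.90 ✓; |BQ| = 27.50 ✓; |QD| = 35.10 ✓; |DL| = 26.10 ✓.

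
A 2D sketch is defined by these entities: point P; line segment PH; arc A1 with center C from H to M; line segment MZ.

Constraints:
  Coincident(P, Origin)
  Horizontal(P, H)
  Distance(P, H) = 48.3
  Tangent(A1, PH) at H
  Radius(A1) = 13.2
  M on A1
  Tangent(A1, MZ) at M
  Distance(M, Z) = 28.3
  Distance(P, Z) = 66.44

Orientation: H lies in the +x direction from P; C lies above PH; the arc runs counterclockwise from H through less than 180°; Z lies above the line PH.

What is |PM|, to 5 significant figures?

63.178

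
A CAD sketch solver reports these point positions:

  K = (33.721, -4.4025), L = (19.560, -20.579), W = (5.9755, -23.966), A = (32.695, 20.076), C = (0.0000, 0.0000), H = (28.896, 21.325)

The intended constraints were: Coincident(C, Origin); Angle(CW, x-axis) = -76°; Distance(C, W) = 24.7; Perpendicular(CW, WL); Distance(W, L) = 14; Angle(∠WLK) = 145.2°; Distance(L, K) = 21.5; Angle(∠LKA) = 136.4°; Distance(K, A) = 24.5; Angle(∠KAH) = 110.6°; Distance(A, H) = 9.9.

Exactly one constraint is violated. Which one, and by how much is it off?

Distance(A, H) = 9.9 — off by 5.90.

C = (0.00, 0.00) ✓; CW at -76.00° ✓; |CW| = 24.70 ✓; ∠(CW, WL) = 90.00° ✓; |WL| = 14.00 ✓; ∠WLK = 145.2° ✓; |LK| = 21.50 ✓; ∠LKA = 136.4° ✓; |KA| = 24.50 ✓; ∠KAH = 110.6° ✓; |AH| = 3.999 ✗.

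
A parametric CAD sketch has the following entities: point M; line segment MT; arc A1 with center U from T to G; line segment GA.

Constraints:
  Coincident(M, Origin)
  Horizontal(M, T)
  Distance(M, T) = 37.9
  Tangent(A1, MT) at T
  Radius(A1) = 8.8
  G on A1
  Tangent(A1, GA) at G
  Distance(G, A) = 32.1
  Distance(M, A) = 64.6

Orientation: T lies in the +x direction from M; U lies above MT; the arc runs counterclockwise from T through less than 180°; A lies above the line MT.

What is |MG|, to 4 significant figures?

47.21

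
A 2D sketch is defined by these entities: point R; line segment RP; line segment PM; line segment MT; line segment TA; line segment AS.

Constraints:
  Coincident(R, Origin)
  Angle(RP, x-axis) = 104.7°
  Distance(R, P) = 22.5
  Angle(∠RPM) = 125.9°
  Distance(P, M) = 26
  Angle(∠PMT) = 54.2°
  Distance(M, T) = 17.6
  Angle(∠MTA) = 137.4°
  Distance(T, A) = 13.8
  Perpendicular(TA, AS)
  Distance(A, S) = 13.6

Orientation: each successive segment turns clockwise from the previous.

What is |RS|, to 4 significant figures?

19.24

∠MTA = 137.4° gives TA at -117.8° from the x-axis; with |TA| = 13.8, A = (8.853, 12.63). TA ⟂ AS, so AS runs at 152.2°; with |AS| = 13.6, S = (-3.177, 18.97). Then |RS| = |S − R| = 19.24.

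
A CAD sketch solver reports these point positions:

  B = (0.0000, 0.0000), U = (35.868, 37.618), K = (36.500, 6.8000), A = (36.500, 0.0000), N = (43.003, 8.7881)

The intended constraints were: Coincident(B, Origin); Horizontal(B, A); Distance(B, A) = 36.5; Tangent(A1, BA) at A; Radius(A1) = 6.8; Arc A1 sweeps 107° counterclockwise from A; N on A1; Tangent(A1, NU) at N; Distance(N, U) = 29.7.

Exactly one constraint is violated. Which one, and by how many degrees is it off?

Tangent(A1, NU) at N — off by 3.10°.

B = (0.00, 0.00) ✓; B.y = 0.00, A.y = 0.00 ✓; |BA| = 36.50 ✓; ∠(KA, AB) = 90.00° ✓; |KA| = 6.800 ✓; bearing(K→N) − bearing(K→A) = 107.0° ✓; |KN| = 6.800 ✓; ∠(KN, NU) = 93.10° ✗; |NU| = 29.70 ✓.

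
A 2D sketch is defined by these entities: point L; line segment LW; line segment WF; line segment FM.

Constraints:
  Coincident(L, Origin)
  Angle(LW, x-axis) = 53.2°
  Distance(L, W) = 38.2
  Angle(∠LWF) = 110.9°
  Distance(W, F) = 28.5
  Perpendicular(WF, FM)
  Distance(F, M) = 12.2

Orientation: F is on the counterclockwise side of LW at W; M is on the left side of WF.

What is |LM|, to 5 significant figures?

48.232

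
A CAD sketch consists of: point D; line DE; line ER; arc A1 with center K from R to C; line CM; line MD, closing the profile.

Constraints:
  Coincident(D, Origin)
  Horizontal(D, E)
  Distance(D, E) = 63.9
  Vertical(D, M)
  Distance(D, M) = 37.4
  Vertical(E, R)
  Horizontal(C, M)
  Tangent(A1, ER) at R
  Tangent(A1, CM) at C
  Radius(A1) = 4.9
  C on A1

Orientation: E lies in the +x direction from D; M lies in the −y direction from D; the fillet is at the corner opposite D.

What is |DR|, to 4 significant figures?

71.69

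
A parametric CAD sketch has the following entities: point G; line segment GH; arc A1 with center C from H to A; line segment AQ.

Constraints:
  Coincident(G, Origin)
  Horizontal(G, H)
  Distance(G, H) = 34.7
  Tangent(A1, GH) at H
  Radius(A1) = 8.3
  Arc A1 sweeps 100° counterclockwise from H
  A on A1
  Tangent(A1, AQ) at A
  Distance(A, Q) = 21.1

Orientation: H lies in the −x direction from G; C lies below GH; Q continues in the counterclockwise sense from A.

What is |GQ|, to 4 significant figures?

49.69

G is at the origin; G and H share the same y with |GH| = 34.7 and H on the −x side, so H = (-34.70, 0.000). Since A1 is tangent to GH there, CH ⟂ GH, so C = H + (0, -8.3) = (-34.70, -8.300). On A1, H sits at bearing 90° from C; a 100° counterclockwise sweep puts A at bearing 190°, so A = C + 8.3·(cos 190°, sin 190°) = (-42.87, -9.741). Tangency of A1 to AQ means the radius CA is perpendicular to AQ, so AQ runs along (−sin 190°, cos 190°); with |AQ| = 21.1, Q = (-39.21, -30.52). Then |GQ| = |Q − G| = 49.69.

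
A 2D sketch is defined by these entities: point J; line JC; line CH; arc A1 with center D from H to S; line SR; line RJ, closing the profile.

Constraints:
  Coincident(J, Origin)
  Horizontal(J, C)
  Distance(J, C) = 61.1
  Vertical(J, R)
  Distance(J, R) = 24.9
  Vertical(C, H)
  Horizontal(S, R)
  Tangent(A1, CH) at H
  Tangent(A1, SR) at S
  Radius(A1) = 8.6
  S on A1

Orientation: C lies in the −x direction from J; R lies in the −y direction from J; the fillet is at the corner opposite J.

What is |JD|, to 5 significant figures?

54.972

J and R share the same x with |JR| = 24.9 and R on the −y side, so R = (0.0000, -24.900). The virtual corner opposite J is at (-61.100, -24.900). Tangency of A1 to CH means the radius DH is perpendicular to CH and the tangent condition forces DS to be normal to SR, with radius 8.6, so the center D sits 8.6 in from both sides at D = (-52.500, -16.300). Then |JD| = |D − J| = 54.972.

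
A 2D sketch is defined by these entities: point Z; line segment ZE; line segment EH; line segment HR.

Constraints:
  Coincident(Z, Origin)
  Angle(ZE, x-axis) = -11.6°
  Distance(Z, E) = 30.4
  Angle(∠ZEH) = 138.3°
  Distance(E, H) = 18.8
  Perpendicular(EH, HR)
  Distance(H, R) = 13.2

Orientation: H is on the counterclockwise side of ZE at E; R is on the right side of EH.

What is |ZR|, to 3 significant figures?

53.3

Z is at the origin; ZE runs at -11.6° with length 30.4, so E = 30.4·(cos -11.6°, sin -11.6°) = (29.8, -6.11). ∠ZEH = 138.3°, so EH runs at -11.6° + (180° − 138.3°) = 30.1° from the x-axis; with |EH| = 18.8, H = E + 18.8·(cos 30.1°, sin 30.1°) = (46.0, 3.32). EH is perpendicular to HR; with |HR| = 13.2 on the right of EH, R = H + 13.2·(0.502, -0.865) = (52.7, -8.10). Then |ZR| = |R − Z| = 53.3.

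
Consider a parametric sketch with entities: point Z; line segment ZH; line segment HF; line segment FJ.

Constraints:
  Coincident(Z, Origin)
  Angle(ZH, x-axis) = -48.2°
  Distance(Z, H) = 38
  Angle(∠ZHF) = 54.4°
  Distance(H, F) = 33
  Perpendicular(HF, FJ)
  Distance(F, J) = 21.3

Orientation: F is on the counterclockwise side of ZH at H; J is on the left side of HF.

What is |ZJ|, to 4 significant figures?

14.51

∠ZHF = 54.4°, so HF runs at -48.2° + (180° − 54.4°) = 77.40° from the x-axis; with |HF| = 33.0, F = H + 33.0·(cos 77.40°, sin 77.40°) = (32.53, 3.877). The perpendicularity gives FJ at right angles to HF; with |FJ| = 21.3 on the left of HF, J = F + 21.3·(-0.9759, 0.2181) = (11.74, 8.524). Then |ZJ| = |J − Z| = 14.51.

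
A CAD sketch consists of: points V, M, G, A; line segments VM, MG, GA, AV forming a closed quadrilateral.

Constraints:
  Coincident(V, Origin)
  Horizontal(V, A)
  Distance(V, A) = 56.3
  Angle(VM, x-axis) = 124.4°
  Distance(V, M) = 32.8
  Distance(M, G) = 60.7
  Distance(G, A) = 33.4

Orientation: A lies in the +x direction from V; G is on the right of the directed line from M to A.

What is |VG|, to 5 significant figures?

29.633

V is at the origin; VA is horizontal with |VA| = 56.3 and A in +x, so A = (56.3, 0). VM runs at 124.4° with |VM| = 32.8, so M = (-18.531, 27.064). G is determined by |MG| = 60.7 and |GA| = 33.4 together: it lies at the intersection of circle(M, 60.7) and circle(A, 33.4). With |MA| = 79.575, the foot of the radical line on MA is 55.929 from M and the perpendicular offset is √(60.7² − 55.929²) = 23.589. Taking the right-of-MA solution: G = (26.041, -14.141).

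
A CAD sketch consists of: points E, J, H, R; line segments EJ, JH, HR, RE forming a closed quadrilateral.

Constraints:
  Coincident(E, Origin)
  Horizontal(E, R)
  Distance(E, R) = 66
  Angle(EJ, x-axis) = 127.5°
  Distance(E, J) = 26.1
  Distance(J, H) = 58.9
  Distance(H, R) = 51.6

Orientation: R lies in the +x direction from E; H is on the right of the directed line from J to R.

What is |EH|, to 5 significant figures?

32.811

E is at the origin; E and R share the same y with |ER| = 66.0 and R in +x, so R = (66.0, 0). EJ runs at 127.5° with |EJ| = 26.1, so J = (-15.889, 20.707). H is determined by |JH| = 58.9 and |HR| = 51.6 together: it lies at the intersection of circle(J, 58.9) and circle(R, 51.6). With |JR| = 84.466, the foot of the radical line on JR is 47.008 from J and the perpendicular offset is √(58.9² − 47.008²) = 35.489. Taking the right-of-JR solution: H = (20.985, -25.223).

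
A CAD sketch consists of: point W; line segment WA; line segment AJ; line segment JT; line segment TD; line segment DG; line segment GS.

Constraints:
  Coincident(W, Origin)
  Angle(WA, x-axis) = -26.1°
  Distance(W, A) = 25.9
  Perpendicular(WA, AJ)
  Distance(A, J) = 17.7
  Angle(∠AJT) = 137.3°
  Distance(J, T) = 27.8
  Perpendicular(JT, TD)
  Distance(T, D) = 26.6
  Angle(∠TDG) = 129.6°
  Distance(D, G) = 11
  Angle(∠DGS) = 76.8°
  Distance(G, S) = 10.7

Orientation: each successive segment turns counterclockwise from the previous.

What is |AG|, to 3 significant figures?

38.9

W is at the origin; WA runs at -26.1° with length 25.9, so A = (23.3, -11.4). The perpendicularity gives AJ at right angles to WA, so AJ runs at 63.9°; with |AJ| = 17.7, J = (31.0, 4.50). ∠AJT = 137.3° gives JT at 107° from the x-axis; with |JT| = 27.8, T = (23.1, 31.1). JT is perpendicular to TD, so TD runs at -163°; with |TD| = 26.6, D = (-2.39, 23.5). ∠TDG = 129.6° gives DG at -113° from the x-axis; with |DG| = 11.0, G = (-6.69, 13.4). Then |AG| = |G − A| = 38.9.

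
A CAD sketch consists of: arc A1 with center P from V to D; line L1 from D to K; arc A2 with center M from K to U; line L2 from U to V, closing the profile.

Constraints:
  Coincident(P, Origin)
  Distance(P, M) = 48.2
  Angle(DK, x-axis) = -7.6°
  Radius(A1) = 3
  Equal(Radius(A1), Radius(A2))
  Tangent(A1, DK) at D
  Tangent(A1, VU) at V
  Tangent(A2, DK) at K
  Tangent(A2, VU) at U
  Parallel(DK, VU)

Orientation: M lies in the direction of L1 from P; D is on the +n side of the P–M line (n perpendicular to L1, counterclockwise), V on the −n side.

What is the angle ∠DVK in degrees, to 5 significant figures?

82.904°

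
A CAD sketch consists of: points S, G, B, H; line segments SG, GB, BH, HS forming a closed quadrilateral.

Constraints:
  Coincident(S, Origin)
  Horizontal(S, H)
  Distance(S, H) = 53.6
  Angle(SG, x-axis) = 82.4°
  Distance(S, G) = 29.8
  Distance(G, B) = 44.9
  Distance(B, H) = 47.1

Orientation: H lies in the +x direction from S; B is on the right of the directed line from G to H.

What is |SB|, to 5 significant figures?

17.549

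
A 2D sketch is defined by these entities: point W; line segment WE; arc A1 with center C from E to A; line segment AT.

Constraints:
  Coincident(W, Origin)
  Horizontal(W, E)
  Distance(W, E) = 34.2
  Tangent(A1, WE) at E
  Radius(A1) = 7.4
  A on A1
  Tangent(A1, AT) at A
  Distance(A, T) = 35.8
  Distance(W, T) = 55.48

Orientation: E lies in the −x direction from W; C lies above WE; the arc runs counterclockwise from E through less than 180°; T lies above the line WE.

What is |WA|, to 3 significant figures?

28.3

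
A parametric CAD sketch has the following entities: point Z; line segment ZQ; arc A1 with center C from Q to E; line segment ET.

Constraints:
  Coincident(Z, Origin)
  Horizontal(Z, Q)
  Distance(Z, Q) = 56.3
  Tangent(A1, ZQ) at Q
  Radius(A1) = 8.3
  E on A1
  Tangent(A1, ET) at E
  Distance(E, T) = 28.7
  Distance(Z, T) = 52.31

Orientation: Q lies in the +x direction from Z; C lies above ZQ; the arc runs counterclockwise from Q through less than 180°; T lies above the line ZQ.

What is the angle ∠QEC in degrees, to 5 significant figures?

20.633°

Checks: ∠(CQ, QZ) = 90.00° ✓; |CE| = 8.300 ✓; ∠(CE, ET) = 90.00° ✓; |ET| = 28.70 ✓; |ZT| = 52.31 ✓.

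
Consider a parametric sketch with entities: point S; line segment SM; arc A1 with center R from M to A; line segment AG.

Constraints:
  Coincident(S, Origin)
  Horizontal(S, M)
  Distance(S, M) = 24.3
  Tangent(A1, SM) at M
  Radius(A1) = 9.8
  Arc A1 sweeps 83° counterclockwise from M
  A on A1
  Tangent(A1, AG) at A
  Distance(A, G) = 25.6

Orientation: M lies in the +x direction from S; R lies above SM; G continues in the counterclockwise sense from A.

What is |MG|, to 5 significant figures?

36.360

On A1, M sits at bearing -90° from R; an 83° counterclockwise sweep puts A at bearing -7°, so A = R + 9.8·(cos -7°, sin -7°) = (34.027, 8.6057). A1 meets AG tangentially, so RA is at right angles to AG, so AG runs along (−sin -7°, cos -7°); with |AG| = 25.6, G = (37.147, 34.015). Then |MG| = |G − M| = 36.360.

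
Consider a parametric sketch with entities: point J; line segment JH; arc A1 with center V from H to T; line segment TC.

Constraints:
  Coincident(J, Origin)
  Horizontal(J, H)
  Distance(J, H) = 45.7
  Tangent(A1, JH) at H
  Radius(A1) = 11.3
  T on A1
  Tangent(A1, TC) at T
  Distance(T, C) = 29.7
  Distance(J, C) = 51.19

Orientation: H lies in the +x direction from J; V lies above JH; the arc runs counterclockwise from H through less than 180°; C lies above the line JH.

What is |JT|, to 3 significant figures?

56.9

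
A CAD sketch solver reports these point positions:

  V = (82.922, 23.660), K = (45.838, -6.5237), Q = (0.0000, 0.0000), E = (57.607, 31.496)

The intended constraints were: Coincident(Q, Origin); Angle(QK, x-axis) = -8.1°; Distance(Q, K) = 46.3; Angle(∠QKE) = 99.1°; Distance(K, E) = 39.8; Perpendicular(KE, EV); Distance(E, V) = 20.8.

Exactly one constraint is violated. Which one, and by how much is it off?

Distance(E, V) = 20.8 — off by 5.70.

Q = (0.00, 0.00) ✓; QK at -8.100° ✓; |QK| = 46.30 ✓; ∠QKE = 99.10° ✓; |KE| = 39.80 ✓; ∠(KE, EV) = 90.00° ✓; |EV| = 26.50 ✗.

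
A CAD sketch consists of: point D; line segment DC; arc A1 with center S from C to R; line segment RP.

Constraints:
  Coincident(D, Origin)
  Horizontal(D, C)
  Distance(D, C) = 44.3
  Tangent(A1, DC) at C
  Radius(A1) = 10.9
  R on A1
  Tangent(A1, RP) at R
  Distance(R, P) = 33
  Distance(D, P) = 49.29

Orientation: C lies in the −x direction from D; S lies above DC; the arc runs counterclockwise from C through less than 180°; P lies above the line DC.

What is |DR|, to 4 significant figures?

34.74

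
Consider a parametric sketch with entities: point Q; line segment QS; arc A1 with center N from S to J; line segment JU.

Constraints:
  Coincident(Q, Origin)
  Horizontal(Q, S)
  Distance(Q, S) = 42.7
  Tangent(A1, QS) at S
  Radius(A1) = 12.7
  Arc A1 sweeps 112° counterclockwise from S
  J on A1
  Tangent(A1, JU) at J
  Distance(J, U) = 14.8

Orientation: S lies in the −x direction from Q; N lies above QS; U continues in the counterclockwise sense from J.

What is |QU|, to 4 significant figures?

47.98

On A1, S sits at bearing -90° from N; a 112° counterclockwise sweep puts J at bearing 22°, so J = N + 12.7·(cos 22°, sin 22°) = (-30.92, 17.46). The tangent condition forces NJ to be normal to JU, so JU runs along (−sin 22°, cos 22°); with |JU| = 14.8, U = (-36.47, 31.18). Then |QU| = |U − Q| = 47.98.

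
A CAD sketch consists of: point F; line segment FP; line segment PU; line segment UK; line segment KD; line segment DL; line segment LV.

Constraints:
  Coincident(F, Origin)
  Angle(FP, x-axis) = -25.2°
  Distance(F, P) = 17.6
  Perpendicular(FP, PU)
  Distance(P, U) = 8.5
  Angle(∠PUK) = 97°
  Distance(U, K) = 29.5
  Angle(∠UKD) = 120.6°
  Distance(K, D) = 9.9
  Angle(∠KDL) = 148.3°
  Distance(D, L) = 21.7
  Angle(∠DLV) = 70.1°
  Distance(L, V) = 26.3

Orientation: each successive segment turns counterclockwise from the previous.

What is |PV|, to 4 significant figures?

16.28

∠KDL = 148.3° gives DL at -121.1° from the x-axis; with |DL| = 21.7, L = (-25.43, -7.189). ∠DLV = 70.1° gives LV at -11.20° from the x-axis; with |LV| = 26.3, V = (0.3665, -12.30). Then |PV| = |V − P| = 16.28.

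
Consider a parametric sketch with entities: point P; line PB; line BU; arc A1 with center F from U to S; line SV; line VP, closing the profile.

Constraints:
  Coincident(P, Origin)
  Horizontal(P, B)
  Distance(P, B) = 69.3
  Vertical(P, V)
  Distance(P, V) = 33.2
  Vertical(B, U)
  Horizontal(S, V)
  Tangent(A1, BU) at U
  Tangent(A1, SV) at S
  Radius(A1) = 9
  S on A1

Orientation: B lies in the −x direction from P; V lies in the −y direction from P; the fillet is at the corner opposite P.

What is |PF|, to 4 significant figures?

64.97

P is at the origin; P and B share the same y with |PB| = 69.3 and B on the −x side, so B = (-69.30, 0.000). PV is vertical with |PV| = 33.2 and V on the −y side, so V = (0.000, -33.20). The virtual corner opposite P is at (-69.30, -33.20). The tangent condition forces FU to be normal to BU and since A1 is tangent to SV there, FS ⟂ SV, with radius 9.0, so the center F sits 9.0 in from both sides at F = (-60.30, -24.20). Then |PF| = |F − P| = 64.97.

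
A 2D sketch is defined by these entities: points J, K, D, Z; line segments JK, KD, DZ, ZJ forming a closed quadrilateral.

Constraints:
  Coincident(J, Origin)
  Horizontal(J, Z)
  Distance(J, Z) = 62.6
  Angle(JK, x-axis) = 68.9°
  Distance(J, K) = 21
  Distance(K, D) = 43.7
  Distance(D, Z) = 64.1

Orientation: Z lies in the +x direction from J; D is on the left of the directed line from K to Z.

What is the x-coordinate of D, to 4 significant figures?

31.58

Checks: |JZ| = 62.60 ✓; |JK| = 21.00 ✓; |KD| = 43.70 ✓; |DZ| = 64.10 ✓.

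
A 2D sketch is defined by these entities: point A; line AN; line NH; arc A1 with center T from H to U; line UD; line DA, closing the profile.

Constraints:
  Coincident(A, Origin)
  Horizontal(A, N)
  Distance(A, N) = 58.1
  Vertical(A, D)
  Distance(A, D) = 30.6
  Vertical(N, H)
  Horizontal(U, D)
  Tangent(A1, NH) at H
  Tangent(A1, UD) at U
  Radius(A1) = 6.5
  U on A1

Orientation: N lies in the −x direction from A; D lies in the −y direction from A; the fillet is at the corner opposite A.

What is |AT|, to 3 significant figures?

57.0

A is at the origin; AN is horizontal with |AN| = 58.1 and N on the −x side, so N = (-58.1, 0.00). AD is vertical with |AD| = 30.6 and D on the −y side, so D = (0.00, -30.6). The virtual corner opposite A is at (-58.1, -30.6). A1 meets NH tangentially, so TH is at right angles to NH and A1 meets UD tangentially, so TU is at right angles to UD, with radius 6.5, so the center T sits 6.5 in from both sides at T = (-51.6, -24.1). Then |AT| = |T − A| = 57.0.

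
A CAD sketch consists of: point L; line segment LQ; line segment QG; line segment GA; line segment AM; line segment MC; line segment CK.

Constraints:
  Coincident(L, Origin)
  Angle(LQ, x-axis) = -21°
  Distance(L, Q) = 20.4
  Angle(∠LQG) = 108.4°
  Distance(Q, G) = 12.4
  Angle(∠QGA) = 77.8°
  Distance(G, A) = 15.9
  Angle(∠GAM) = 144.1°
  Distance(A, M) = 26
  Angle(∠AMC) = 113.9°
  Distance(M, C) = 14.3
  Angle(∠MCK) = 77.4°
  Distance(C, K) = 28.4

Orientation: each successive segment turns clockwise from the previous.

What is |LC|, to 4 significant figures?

18.58

L is at the origin; LQ runs at -21.0° with length 20.4, so Q = (19.05, -7.311). ∠LQG = 108.4° gives QG at -92.60° from the x-axis; with |QG| = 12.4, G = (18.48, -19.70). ∠QGA = 77.8° gives GA at 165.2° from the x-axis; with |GA| = 15.9, A = (3.110, -15.64). ∠GAM = 144.1° gives AM at 129.3° from the x-axis; with |AM| = 26.0, M = (-13.36, 4.483). ∠AMC = 113.9° gives MC at 63.20° from the x-axis; with |MC| = 14.3, C = (-6.910, 17.25). Then |LC| = |C − L| = 18.58.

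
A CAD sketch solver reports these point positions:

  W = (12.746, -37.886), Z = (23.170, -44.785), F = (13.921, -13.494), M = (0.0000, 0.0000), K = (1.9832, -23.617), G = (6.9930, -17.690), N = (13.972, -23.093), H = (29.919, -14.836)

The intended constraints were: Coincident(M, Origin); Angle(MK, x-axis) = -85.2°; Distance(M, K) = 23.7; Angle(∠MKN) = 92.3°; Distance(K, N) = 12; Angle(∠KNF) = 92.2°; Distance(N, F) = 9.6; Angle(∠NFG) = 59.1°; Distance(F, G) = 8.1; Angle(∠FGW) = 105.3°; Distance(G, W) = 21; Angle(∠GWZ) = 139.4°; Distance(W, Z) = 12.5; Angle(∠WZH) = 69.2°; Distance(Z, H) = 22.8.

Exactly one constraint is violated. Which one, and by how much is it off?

Distance(Z, H) = 22.8 — off by 7.90.

M = (0.00, 0.00) ✓; MK at -85.20° ✓; |MK| = 23.70 ✓; ∠MKN = 92.30° ✓; |KN| = 12.00 ✓; ∠KNF = 92.20° ✓; |NF| = 9.599 ✓; ∠NFG = 59.10° ✓; |FG| = 8.100 ✓; ∠FGW = 105.3° ✓; |GW| = 21.00 ✓; ∠GWZ = 139.4° ✓; |WZ| = 12.50 ✓; ∠WZH = 69.20° ✓; |ZH| = 30.70 ✗.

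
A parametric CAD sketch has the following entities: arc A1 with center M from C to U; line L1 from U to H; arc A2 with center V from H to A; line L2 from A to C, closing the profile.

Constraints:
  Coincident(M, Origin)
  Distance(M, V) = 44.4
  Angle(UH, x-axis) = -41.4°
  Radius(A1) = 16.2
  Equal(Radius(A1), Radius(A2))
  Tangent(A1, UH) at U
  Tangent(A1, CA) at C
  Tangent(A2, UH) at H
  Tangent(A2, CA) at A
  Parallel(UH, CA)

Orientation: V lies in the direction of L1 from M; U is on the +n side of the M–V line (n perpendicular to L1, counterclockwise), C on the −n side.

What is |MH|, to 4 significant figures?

47.26

The slot axis is L1's direction at -41.4°, so u = (cos -41.4°, sin -41.4°) = (0.7501, -0.6613) and n = (−sin -41.4°, cos -41.4°) = (0.6613, 0.7501). M is at the origin and V lies 44.4 along u from M, so V = 44.4·u = (33.30, -29.36). Tangency of A1 to both parallel lines with radius 16.2 puts U and C at M ± 16.2·n: U = (10.71, 12.15), C = (-10.71, -12.15). Equal radii place H and A the same way about V: H = V + 16.2·n = (44.02, -17.21), A = V − 16.2·n = (22.59, -41.51). Then |MH| = |H − M| = 47.26.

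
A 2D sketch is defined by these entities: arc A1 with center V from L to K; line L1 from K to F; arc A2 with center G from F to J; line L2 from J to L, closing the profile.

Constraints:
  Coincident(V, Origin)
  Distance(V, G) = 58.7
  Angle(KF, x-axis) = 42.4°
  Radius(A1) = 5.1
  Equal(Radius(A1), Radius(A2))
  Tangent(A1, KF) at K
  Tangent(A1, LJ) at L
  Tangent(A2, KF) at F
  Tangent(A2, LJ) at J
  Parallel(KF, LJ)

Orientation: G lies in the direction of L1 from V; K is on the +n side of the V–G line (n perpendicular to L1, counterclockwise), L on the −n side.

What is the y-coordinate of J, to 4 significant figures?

35.82

Tangency of A1 to both parallel lines with radius 5.1 puts K and L at V ± 5.1·n: K = (-3.439, 3.766), L = (3.439, -3.766). Equal radii place F and J the same way about G: F = G + 5.1·n = (39.91, 43.35), J = G − 5.1·n = (46.79, 35.82). So J.y = 35.82.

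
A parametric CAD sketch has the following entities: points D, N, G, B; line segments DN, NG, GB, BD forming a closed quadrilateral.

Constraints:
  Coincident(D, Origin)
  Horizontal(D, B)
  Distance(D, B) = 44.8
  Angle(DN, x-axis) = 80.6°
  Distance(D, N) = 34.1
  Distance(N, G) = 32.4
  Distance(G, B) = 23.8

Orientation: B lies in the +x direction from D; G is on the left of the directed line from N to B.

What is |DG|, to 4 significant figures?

42.06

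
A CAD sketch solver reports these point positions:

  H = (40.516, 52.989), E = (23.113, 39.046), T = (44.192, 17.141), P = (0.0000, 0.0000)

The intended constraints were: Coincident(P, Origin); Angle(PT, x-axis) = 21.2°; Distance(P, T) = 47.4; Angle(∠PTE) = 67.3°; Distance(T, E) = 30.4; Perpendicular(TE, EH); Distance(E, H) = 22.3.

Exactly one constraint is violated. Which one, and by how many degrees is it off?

Perpendicular(TE, EH) — off by 5.20°.

P = (0.00, 0.00) ✓; PT at 21.20° ✓; |PT| = 47.40 ✓; ∠PTE = 67.30° ✓; |TE| = 30.40 ✓; ∠(TE, EH) = 95.20° ✗; |EH| = 22.30 ✓.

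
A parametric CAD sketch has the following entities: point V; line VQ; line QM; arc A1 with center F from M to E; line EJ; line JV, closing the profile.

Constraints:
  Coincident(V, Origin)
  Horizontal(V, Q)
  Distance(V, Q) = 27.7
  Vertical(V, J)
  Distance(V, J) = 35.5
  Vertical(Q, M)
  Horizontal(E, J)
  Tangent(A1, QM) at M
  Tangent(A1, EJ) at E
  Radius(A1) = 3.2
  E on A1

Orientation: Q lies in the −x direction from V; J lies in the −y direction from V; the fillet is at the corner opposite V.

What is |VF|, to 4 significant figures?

40.54

V is at the origin; V and Q share the same y with |VQ| = 27.7 and Q on the −x side, so Q = (-27.70, 0.000). V and J share the same x with |VJ| = 35.5 and J on the −y side, so J = (0.000, -35.50). The virtual corner opposite V is at (-27.70, -35.50). Tangency of A1 to QM means the radius FM is perpendicular to QM and A1 meets EJ tangentially, so FE is at right angles to EJ, with radius 3.2, so the center F sits 3.2 in from both sides at F = (-24.50, -32.30). Then |VF| = |F − V| = 40.54.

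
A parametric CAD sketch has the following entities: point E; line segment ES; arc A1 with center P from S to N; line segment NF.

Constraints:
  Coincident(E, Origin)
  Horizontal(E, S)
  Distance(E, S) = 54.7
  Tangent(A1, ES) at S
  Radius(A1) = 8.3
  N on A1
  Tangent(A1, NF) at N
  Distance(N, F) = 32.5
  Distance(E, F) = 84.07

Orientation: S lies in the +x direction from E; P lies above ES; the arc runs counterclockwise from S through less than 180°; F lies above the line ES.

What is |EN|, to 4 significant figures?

62.19

Checks: |PN| = 8.300 ✓; ∠(PN, NF) = 90.00° ✓; |NF| = 32.50 ✓; |EF| = 84.07 ✓.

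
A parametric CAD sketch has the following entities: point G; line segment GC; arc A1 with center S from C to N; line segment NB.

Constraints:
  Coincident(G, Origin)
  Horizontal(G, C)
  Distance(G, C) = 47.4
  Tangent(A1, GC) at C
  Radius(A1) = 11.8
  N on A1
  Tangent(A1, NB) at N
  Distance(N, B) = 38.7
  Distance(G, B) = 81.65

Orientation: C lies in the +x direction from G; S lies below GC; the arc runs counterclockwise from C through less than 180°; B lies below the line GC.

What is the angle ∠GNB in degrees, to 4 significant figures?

162.2°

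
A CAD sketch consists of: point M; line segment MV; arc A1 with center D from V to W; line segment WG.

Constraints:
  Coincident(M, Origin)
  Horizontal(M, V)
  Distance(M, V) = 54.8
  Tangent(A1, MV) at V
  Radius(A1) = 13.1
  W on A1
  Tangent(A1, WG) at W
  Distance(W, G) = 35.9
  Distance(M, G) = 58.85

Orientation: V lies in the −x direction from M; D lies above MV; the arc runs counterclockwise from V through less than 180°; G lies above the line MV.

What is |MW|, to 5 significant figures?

43.291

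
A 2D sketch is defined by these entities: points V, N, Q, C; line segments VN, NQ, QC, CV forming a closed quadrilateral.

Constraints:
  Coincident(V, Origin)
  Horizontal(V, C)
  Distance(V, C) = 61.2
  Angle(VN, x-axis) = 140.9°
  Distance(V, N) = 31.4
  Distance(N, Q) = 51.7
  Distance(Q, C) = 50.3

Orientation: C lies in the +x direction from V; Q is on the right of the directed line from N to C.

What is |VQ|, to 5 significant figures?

20.497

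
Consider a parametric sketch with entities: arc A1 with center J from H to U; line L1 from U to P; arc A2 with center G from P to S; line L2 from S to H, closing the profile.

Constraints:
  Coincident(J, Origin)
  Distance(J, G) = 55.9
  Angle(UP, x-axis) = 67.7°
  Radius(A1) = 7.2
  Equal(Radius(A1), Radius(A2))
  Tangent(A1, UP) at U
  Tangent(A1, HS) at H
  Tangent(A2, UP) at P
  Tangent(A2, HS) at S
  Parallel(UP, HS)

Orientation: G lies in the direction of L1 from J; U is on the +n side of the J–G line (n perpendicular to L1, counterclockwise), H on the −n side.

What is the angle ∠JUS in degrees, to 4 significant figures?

75.55°

Tangency of A1 to both parallel lines with radius 7.2 puts U and H at J ± 7.2·n: U = (-6.662, 2.732), H = (6.662, -2.732). Equal radii place P and S the same way about G: P = G + 7.2·n = (14.55, 54.45), S = G − 7.2·n = (27.87, 48.99). Then cos ∠JUS = UJ·US / (|UJ||US|), giving 75.55°.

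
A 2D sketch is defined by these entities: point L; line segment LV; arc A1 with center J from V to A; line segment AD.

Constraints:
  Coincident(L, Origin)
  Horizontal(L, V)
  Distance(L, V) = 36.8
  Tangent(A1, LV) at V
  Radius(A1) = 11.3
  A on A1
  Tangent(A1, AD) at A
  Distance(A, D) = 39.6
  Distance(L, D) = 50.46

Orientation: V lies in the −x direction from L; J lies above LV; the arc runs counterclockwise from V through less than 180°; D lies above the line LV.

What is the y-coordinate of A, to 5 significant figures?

8.8285

L is at the origin; L and V share the same y with |LV| = 36.8 and V on the −x side, so V = (-36.800, 0.0000). Since A1 is tangent to LV there, JV ⟂ LV, so J = V + (0, 11.3) = (-36.800, 11.300). Since JA ⟂ AD (tangency), |JD| = √(11.3² + 39.6²) = 41.181 regardless of where A sits on A1. So D lies on both circle(L, 50.46) and circle(J, 41.181); the above-LV intersection is D = (-17.112, 47.470). A is the foot of the tangent from D: A = (-25.774, 8.8285).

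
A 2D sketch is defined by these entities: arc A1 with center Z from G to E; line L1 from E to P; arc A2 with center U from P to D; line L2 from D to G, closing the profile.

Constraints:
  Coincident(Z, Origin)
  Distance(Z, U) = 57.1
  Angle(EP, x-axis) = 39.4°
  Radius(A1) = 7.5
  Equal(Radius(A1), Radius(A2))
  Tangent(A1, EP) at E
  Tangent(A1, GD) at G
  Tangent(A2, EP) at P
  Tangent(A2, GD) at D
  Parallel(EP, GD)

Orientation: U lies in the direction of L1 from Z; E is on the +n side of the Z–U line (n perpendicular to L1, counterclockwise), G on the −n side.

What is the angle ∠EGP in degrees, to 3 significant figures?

75.3°

Tangency of A1 to both parallel lines with radius 7.5 puts E and G at Z ± 7.5·n: E = (-4.76, 5.80), G = (4.76, -5.80). Equal radii place P and D the same way about U: P = U + 7.5·n = (39.4, 42.0), D = U − 7.5·n = (48.9, 30.4). Then cos ∠EGP = GE·GP / (|GE||GP|), giving 75.3°.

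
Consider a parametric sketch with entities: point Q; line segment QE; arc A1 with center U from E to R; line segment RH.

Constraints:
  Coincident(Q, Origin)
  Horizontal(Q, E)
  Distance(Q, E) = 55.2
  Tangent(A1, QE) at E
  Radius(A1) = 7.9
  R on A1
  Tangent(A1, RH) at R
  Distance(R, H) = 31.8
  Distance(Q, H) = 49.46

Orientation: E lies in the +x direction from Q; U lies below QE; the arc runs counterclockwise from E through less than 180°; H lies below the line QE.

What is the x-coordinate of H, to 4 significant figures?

35.70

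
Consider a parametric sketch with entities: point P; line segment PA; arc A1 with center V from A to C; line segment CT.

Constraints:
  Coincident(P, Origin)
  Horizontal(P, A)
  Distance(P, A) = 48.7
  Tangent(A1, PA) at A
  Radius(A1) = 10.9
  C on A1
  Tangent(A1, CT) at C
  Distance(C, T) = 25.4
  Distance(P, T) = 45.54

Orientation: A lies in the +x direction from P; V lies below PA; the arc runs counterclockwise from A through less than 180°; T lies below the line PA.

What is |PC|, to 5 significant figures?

39.014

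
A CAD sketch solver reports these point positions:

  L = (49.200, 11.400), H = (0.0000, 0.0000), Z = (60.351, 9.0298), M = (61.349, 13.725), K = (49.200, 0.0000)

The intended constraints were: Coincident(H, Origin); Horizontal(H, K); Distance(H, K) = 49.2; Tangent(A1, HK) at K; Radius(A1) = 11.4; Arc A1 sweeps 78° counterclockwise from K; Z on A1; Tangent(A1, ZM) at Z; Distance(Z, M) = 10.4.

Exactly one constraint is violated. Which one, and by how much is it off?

Distance(Z, M) = 10.4 — off by 5.60.

H = (0.00, 0.00) ✓; H.y = 0.00, K.y = 0.00 ✓; |HK| = 49.20 ✓; ∠(LK, KH) = 90.00° ✓; |LK| = 11.40 ✓; bearing(L→Z) − bearing(L→K) = 78.00° ✓; |LZ| = 11.40 ✓; ∠(LZ, ZM) = 90.00° ✓; |ZM| = 4.800 ✗.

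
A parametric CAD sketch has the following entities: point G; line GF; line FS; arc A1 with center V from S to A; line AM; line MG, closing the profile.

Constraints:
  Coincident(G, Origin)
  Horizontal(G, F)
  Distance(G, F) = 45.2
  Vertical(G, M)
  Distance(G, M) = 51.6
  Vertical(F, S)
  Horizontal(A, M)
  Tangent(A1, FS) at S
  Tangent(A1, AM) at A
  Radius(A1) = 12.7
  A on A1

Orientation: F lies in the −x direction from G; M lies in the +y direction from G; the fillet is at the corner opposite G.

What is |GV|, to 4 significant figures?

50.69

GM is vertical with |GM| = 51.6 and M on the +y side, so M = (0.000, 51.60). The virtual corner opposite G is at (-45.20, 51.60). A1 meets FS tangentially, so VS is at right angles to FS and the tangent condition forces VA to be normal to AM, with radius 12.7, so the center V sits 12.7 in from both sides at V = (-32.50, 38.90). Then |GV| = |V − G| = 50.69.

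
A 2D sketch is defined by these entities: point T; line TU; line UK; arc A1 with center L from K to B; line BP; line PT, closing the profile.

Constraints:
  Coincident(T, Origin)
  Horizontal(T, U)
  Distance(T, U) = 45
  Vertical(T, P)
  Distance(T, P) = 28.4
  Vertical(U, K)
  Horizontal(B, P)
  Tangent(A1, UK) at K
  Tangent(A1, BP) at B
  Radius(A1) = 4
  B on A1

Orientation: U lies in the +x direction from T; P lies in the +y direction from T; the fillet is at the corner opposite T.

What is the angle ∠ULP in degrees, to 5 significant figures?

104.88°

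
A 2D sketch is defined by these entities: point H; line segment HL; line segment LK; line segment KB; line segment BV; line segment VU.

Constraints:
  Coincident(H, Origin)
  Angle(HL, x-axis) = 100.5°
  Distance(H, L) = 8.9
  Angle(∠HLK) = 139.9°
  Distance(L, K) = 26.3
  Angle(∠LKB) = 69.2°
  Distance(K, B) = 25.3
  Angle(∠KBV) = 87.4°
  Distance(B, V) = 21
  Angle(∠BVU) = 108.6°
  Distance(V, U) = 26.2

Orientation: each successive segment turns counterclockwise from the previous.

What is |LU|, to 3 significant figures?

10.8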